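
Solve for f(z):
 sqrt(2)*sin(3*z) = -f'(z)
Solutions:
 f(z) = C1 + sqrt(2)*cos(3*z)/3


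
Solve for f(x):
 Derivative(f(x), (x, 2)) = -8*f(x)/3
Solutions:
 f(x) = C1*sin(2*sqrt(6)*x/3) + C2*cos(2*sqrt(6)*x/3)


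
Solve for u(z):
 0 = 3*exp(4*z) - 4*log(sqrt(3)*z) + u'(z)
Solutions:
 u(z) = C1 + 4*z*log(z) + 2*z*(-2 + log(3)) - 3*exp(4*z)/4


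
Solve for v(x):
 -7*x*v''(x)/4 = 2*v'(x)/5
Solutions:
 v(x) = C1 + C2*x^(27/35)


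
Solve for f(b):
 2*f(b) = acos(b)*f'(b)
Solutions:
 f(b) = C1*exp(2*Integral(1/acos(b), b))


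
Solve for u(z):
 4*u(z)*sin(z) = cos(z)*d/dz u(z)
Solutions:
 u(z) = C1/cos(z)^4


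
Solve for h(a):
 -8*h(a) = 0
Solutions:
 h(a) = 0


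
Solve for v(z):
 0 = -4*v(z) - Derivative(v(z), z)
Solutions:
 v(z) = C1*exp(-4*z)


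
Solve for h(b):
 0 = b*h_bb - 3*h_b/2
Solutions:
 h(b) = C1 + C2*b^(5/2)


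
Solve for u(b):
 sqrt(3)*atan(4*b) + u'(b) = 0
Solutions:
 u(b) = C1 - sqrt(3)*(b*atan(4*b) - log(16*b^2 + 1)/8)


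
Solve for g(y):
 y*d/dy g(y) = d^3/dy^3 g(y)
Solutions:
 g(y) = C1 + Integral(C2*airyai(y) + C3*airybi(y), y)


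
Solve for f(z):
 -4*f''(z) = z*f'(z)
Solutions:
 f(z) = C1 + C2*erf(sqrt(2)*z/4)


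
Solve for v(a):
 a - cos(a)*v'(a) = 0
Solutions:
 v(a) = C1 + Integral(a/cos(a), a)


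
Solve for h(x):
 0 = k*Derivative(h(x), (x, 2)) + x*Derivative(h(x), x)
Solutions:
 h(x) = C1 + C2*sqrt(k)*erf(sqrt(2)*x*sqrt(1/k)/2)


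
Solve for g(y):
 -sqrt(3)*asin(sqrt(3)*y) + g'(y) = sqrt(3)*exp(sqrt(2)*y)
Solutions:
 g(y) = C1 + sqrt(3)*(y*asin(sqrt(3)*y) + sqrt(3)*sqrt(1 - 3*y^2)/3) + sqrt(6)*exp(sqrt(2)*y)/2


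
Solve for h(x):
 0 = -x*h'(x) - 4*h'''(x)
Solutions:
 h(x) = C1 + Integral(C2*airyai(-2^(1/3)*x/2) + C3*airybi(-2^(1/3)*x/2), x)


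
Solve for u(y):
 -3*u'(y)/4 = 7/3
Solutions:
 u(y) = C1 - 28*y/9


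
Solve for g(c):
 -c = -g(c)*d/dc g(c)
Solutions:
 g(c) = -sqrt(C1 + c^2)
 g(c) = sqrt(C1 + c^2)


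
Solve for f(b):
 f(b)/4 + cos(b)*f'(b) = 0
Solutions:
 f(b) = C1*(sin(b) - 1)^(1/8)/(sin(b) + 1)^(1/8)


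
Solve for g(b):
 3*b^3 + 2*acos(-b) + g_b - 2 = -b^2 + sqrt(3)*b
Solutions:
 g(b) = C1 - 3*b^4/4 - b^3/3 + sqrt(3)*b^2/2 - 2*b*acos(-b) + 2*b - 2*sqrt(1 - b^2)


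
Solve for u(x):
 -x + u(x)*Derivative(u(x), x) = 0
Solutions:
 u(x) = -sqrt(C1 + x^2)
 u(x) = sqrt(C1 + x^2)


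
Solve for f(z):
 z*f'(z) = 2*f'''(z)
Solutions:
 f(z) = C1 + Integral(C2*airyai(2^(2/3)*z/2) + C3*airybi(2^(2/3)*z/2), z)


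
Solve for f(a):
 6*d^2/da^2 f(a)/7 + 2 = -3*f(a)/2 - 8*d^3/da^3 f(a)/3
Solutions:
 f(a) = C1*exp(a*(-6 + 3*3^(1/3)/(14*sqrt(2422) + 689)^(1/3) + 3^(2/3)*(14*sqrt(2422) + 689)^(1/3))/56)*sin(3*3^(1/6)*a*(-(14*sqrt(2422) + 689)^(1/3) + 3^(2/3)/(14*sqrt(2422) + 689)^(1/3))/56) + C2*exp(a*(-6 + 3*3^(1/3)/(14*sqrt(2422) + 689)^(1/3) + 3^(2/3)*(14*sqrt(2422) + 689)^(1/3))/56)*cos(3*3^(1/6)*a*(-(14*sqrt(2422) + 689)^(1/3) + 3^(2/3)/(14*sqrt(2422) + 689)^(1/3))/56) + C3*exp(-a*(3*3^(1/3)/(14*sqrt(2422) + 689)^(1/3) + 3 + 3^(2/3)*(14*sqrt(2422) + 689)^(1/3))/28) - 4/3


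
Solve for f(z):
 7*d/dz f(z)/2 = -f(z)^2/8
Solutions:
 f(z) = 28/(C1 + z)


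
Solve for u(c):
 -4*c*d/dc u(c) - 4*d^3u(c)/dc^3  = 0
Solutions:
 u(c) = C1 + Integral(C2*airyai(-c) + C3*airybi(-c), c)


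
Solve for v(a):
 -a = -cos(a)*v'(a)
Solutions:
 v(a) = C1 + Integral(a/cos(a), a)


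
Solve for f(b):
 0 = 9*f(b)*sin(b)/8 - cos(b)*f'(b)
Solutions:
 f(b) = C1/cos(b)^(9/8)


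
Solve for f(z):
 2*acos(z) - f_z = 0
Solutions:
 f(z) = C1 + 2*z*acos(z) - 2*sqrt(1 - z^2)


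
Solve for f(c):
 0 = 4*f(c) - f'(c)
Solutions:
 f(c) = C1*exp(4*c)


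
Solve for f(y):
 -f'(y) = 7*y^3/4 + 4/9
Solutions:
 f(y) = C1 - 7*y^4/16 - 4*y/9


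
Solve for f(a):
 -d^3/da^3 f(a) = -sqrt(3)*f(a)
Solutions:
 f(a) = C3*exp(3^(1/6)*a) + (C1*sin(3^(2/3)*a/2) + C2*cos(3^(2/3)*a/2))*exp(-3^(1/6)*a/2)


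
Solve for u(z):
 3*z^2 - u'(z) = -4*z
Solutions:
 u(z) = C1 + z^3 + 2*z^2


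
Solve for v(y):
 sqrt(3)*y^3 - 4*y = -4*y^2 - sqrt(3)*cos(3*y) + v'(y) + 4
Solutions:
 v(y) = C1 + sqrt(3)*y^4/4 + 4*y^3/3 - 2*y^2 - 4*y + sqrt(3)*sin(3*y)/3


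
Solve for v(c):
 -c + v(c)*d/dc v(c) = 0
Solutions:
 v(c) = -sqrt(C1 + c^2)
 v(c) = sqrt(C1 + c^2)


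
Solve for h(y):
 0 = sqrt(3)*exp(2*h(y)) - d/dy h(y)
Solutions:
 h(y) = log(-sqrt(-1/(C1 + sqrt(3)*y))) - log(2)/2
 h(y) = log(-1/(C1 + sqrt(3)*y))/2 - log(2)/2


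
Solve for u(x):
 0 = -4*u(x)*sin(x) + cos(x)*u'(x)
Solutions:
 u(x) = C1/cos(x)^4


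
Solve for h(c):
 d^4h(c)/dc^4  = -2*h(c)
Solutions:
 h(c) = (C1*sin(2^(3/4)*c/2) + C2*cos(2^(3/4)*c/2))*exp(-2^(3/4)*c/2) + (C3*sin(2^(3/4)*c/2) + C4*cos(2^(3/4)*c/2))*exp(2^(3/4)*c/2)


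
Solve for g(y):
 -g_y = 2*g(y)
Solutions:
 g(y) = C1*exp(-2*y)


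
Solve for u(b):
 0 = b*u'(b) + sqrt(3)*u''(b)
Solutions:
 u(b) = C1 + C2*erf(sqrt(2)*3^(3/4)*b/6)


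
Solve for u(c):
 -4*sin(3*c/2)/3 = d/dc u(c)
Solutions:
 u(c) = C1 + 8*cos(3*c/2)/9


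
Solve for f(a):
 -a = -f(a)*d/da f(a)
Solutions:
 f(a) = -sqrt(C1 + a^2)
 f(a) = sqrt(C1 + a^2)


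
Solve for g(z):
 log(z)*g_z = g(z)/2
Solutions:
 g(z) = C1*exp(li(z)/2)


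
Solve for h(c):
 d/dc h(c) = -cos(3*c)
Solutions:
 h(c) = C1 - sin(3*c)/3


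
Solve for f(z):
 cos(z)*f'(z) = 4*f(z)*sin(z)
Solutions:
 f(z) = C1/cos(z)^4


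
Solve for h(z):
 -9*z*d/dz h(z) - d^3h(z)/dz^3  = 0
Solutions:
 h(z) = C1 + Integral(C2*airyai(-3^(2/3)*z) + C3*airybi(-3^(2/3)*z), z)


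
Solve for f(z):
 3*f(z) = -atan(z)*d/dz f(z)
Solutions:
 f(z) = C1*exp(-3*Integral(1/atan(z), z))


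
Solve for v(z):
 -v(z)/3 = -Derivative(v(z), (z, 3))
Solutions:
 v(z) = C3*exp(3^(2/3)*z/3) + (C1*sin(3^(1/6)*z/2) + C2*cos(3^(1/6)*z/2))*exp(-3^(2/3)*z/6)


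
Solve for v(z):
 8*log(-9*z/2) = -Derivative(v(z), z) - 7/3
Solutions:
 v(z) = C1 - 8*z*log(-z) + z*(-16*log(3) + 8*log(2) + 17/3)


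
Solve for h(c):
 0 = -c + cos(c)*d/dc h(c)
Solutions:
 h(c) = C1 + Integral(c/cos(c), c)


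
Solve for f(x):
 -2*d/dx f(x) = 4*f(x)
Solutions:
 f(x) = C1*exp(-2*x)


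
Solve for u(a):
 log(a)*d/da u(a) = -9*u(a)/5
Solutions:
 u(a) = C1*exp(-9*li(a)/5)


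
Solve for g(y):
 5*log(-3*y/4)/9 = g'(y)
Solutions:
 g(y) = C1 + 5*y*log(-y)/9 + 5*y*(-2*log(2) - 1 + log(3))/9


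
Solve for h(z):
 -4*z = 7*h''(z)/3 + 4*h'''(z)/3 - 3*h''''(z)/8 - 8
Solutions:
 h(z) = C1 + C2*z + C3*exp(2*z*(8 - sqrt(190))/9) + C4*exp(2*z*(8 + sqrt(190))/9) - 2*z^3/7 + 108*z^2/49


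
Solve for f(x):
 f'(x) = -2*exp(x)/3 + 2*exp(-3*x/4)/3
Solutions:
 f(x) = C1 - 2*exp(x)/3 - 8*exp(-3*x/4)/9


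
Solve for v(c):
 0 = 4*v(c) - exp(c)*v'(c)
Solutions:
 v(c) = C1*exp(-4*exp(-c))


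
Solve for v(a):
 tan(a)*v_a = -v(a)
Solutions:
 v(a) = C1/sin(a)


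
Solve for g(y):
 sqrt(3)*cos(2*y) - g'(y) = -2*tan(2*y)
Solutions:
 g(y) = C1 - log(cos(2*y)) + sqrt(3)*sin(2*y)/2


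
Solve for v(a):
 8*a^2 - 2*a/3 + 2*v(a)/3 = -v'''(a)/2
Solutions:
 v(a) = C3*exp(-6^(2/3)*a/3) - 12*a^2 + a + (C1*sin(2^(2/3)*3^(1/6)*a/2) + C2*cos(2^(2/3)*3^(1/6)*a/2))*exp(6^(2/3)*a/6)


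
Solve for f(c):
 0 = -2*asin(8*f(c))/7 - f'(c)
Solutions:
 Integral(1/asin(8*_y), (_y, f(c))) = C1 - 2*c/7


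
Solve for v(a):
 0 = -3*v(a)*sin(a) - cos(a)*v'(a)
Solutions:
 v(a) = C1*cos(a)^3


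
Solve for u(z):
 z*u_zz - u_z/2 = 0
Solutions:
 u(z) = C1 + C2*z^(3/2)


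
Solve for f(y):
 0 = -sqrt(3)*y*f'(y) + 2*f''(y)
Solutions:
 f(y) = C1 + C2*erfi(3^(1/4)*y/2)


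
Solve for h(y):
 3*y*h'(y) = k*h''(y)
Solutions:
 h(y) = C1 + C2*erf(sqrt(6)*y*sqrt(-1/k)/2)/sqrt(-1/k)


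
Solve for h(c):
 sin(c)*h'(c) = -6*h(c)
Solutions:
 h(c) = C1*(cos(c)^3 + 3*cos(c)^2 + 3*cos(c) + 1)/(cos(c)^3 - 3*cos(c)^2 + 3*cos(c) - 1)


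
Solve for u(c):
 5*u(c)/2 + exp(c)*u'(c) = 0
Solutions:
 u(c) = C1*exp(5*exp(-c)/2)


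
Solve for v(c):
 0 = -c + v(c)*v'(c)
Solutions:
 v(c) = -sqrt(C1 + c^2)
 v(c) = sqrt(C1 + c^2)


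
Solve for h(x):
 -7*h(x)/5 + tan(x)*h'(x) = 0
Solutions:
 h(x) = C1*sin(x)^(7/5)


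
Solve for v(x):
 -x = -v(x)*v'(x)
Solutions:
 v(x) = -sqrt(C1 + x^2)
 v(x) = sqrt(C1 + x^2)


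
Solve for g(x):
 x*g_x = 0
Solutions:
 g(x) = C1


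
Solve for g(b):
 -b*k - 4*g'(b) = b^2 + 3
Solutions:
 g(b) = C1 - b^3/12 - b^2*k/8 - 3*b/4


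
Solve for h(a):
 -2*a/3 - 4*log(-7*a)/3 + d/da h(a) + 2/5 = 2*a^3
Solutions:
 h(a) = C1 + a^4/2 + a^2/3 + 4*a*log(-a)/3 + 2*a*(-13 + 10*log(7))/15


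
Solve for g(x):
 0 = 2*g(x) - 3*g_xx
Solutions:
 g(x) = C1*exp(-sqrt(6)*x/3) + C2*exp(sqrt(6)*x/3)


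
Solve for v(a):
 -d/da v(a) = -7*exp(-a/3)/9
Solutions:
 v(a) = C1 - 7*exp(-a/3)/3


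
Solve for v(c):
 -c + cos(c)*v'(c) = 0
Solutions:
 v(c) = C1 + Integral(c/cos(c), c)


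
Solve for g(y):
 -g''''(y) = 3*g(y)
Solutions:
 g(y) = (C1*sin(sqrt(2)*3^(1/4)*y/2) + C2*cos(sqrt(2)*3^(1/4)*y/2))*exp(-sqrt(2)*3^(1/4)*y/2) + (C3*sin(sqrt(2)*3^(1/4)*y/2) + C4*cos(sqrt(2)*3^(1/4)*y/2))*exp(sqrt(2)*3^(1/4)*y/2)


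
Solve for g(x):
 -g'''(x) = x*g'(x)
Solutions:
 g(x) = C1 + Integral(C2*airyai(-x) + C3*airybi(-x), x)


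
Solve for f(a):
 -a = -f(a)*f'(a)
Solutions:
 f(a) = -sqrt(C1 + a^2)
 f(a) = sqrt(C1 + a^2)


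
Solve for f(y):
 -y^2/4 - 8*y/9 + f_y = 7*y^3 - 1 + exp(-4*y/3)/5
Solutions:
 f(y) = C1 + 7*y^4/4 + y^3/12 + 4*y^2/9 - y - 3*exp(-4*y/3)/20


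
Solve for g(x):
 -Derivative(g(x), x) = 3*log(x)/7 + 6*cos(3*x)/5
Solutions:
 g(x) = C1 - 3*x*log(x)/7 + 3*x/7 - 2*sin(3*x)/5


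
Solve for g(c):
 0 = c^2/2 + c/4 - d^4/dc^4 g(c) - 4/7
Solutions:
 g(c) = C1 + C2*c + C3*c^2 + C4*c^3 + c^6/720 + c^5/480 - c^4/42


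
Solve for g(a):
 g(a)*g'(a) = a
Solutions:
 g(a) = -sqrt(C1 + a^2)
 g(a) = sqrt(C1 + a^2)


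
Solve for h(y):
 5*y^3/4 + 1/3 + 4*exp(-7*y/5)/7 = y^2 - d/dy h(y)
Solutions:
 h(y) = C1 - 5*y^4/16 + y^3/3 - y/3 + 20*exp(-7*y/5)/49


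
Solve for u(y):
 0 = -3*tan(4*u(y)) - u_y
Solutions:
 u(y) = -asin(C1*exp(-12*y))/4 + pi/4
 u(y) = asin(C1*exp(-12*y))/4


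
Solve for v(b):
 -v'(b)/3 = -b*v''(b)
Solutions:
 v(b) = C1 + C2*b^(4/3)


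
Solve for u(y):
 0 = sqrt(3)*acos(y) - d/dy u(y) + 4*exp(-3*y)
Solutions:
 u(y) = C1 + sqrt(3)*y*acos(y) - sqrt(3)*sqrt(1 - y^2) - 4*exp(-3*y)/3


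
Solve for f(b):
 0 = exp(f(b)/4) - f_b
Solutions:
 f(b) = 4*log(-1/(C1 + b)) + 8*log(2)


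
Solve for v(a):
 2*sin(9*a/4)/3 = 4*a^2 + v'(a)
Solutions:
 v(a) = C1 - 4*a^3/3 - 8*cos(9*a/4)/27


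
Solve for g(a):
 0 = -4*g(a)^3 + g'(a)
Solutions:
 g(a) = -sqrt(2)*sqrt(-1/(C1 + 4*a))/2
 g(a) = sqrt(2)*sqrt(-1/(C1 + 4*a))/2


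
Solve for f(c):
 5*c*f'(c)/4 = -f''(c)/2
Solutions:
 f(c) = C1 + C2*erf(sqrt(5)*c/2)


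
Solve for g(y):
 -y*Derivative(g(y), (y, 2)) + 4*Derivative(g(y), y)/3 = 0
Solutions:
 g(y) = C1 + C2*y^(7/3)


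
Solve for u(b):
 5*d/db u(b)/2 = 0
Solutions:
 u(b) = C1


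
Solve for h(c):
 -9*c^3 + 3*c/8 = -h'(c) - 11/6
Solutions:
 h(c) = C1 + 9*c^4/4 - 3*c^2/16 - 11*c/6


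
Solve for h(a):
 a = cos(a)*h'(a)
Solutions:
 h(a) = C1 + Integral(a/cos(a), a)


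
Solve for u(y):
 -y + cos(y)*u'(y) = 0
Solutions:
 u(y) = C1 + Integral(y/cos(y), y)


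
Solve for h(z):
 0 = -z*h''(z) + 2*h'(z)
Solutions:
 h(z) = C1 + C2*z^3


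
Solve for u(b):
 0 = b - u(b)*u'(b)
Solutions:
 u(b) = -sqrt(C1 + b^2)
 u(b) = sqrt(C1 + b^2)


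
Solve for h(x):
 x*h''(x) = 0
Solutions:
 h(x) = C1 + C2*x


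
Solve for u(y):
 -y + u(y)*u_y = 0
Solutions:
 u(y) = -sqrt(C1 + y^2)
 u(y) = sqrt(C1 + y^2)


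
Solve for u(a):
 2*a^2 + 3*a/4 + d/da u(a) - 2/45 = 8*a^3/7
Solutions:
 u(a) = C1 + 2*a^4/7 - 2*a^3/3 - 3*a^2/8 + 2*a/45


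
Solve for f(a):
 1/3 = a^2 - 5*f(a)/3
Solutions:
 f(a) = 3*a^2/5 - 1/5


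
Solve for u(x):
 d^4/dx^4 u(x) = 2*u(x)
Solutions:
 u(x) = C1*exp(-2^(1/4)*x) + C2*exp(2^(1/4)*x) + C3*sin(2^(1/4)*x) + C4*cos(2^(1/4)*x)


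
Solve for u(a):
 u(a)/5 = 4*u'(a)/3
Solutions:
 u(a) = C1*exp(3*a/20)


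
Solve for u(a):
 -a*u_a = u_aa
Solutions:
 u(a) = C1 + C2*erf(sqrt(2)*a/2)


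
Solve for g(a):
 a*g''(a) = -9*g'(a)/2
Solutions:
 g(a) = C1 + C2/a^(7/2)


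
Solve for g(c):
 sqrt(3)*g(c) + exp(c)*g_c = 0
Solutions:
 g(c) = C1*exp(sqrt(3)*exp(-c))


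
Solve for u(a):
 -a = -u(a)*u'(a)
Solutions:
 u(a) = -sqrt(C1 + a^2)
 u(a) = sqrt(C1 + a^2)


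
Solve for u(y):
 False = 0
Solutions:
 u(y) = C1 + zoo*y - 5*log(cos(3*y/4))/3


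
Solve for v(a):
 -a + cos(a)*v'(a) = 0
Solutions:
 v(a) = C1 + Integral(a/cos(a), a)


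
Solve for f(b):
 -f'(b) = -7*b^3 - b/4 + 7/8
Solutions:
 f(b) = C1 + 7*b^4/4 + b^2/8 - 7*b/8


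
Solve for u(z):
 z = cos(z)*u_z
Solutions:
 u(z) = C1 + Integral(z/cos(z), z)


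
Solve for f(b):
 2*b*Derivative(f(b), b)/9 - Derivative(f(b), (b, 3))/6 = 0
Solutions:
 f(b) = C1 + Integral(C2*airyai(6^(2/3)*b/3) + C3*airybi(6^(2/3)*b/3), b)


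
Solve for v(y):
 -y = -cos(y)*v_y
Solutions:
 v(y) = C1 + Integral(y/cos(y), y)


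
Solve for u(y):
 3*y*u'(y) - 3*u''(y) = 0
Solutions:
 u(y) = C1 + C2*erfi(sqrt(2)*y/2)


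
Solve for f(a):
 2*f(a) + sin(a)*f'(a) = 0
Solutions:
 f(a) = C1*(cos(a) + 1)/(cos(a) - 1)


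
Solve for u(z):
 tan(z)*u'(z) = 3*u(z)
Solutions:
 u(z) = C1*sin(z)^3


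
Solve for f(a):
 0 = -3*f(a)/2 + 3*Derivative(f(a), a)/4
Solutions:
 f(a) = C1*exp(2*a)


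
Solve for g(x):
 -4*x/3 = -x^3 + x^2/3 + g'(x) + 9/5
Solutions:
 g(x) = C1 + x^4/4 - x^3/9 - 2*x^2/3 - 9*x/5


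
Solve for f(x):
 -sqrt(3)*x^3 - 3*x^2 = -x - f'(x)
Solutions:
 f(x) = C1 + sqrt(3)*x^4/4 + x^3 - x^2/2


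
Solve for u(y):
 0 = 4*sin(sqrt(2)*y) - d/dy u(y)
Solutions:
 u(y) = C1 - 2*sqrt(2)*cos(sqrt(2)*y)


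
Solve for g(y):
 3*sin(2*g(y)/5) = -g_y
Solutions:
 3*y + 5*log(cos(2*g(y)/5) - 1)/4 - 5*log(cos(2*g(y)/5) + 1)/4 = C1


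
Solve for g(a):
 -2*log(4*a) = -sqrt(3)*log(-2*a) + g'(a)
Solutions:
 g(a) = C1 - a*(2 - sqrt(3))*log(a) + a*(-4*log(2) - sqrt(3) + sqrt(3)*log(2) + 2 + sqrt(3)*I*pi)


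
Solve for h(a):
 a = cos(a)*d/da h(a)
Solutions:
 h(a) = C1 + Integral(a/cos(a), a)


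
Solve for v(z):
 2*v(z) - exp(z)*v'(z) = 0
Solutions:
 v(z) = C1*exp(-2*exp(-z))


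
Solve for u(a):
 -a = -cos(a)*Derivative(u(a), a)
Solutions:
 u(a) = C1 + Integral(a/cos(a), a)


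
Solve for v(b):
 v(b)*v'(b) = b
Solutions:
 v(b) = -sqrt(C1 + b^2)
 v(b) = sqrt(C1 + b^2)


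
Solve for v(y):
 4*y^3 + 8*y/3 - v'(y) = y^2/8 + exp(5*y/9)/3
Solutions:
 v(y) = C1 + y^4 - y^3/24 + 4*y^2/3 - 3*exp(5*y/9)/5


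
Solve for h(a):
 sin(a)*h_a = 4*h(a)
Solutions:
 h(a) = C1*(cos(a)^2 - 2*cos(a) + 1)/(cos(a)^2 + 2*cos(a) + 1)


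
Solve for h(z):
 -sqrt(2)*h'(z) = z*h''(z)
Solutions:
 h(z) = C1 + C2*z^(1 - sqrt(2))


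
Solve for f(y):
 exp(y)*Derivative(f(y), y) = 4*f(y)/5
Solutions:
 f(y) = C1*exp(-4*exp(-y)/5)


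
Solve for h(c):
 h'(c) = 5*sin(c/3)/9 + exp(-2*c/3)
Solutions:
 h(c) = C1 - 5*cos(c/3)/3 - 3*exp(-2*c/3)/2


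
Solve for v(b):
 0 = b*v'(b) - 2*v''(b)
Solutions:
 v(b) = C1 + C2*erfi(b/2)


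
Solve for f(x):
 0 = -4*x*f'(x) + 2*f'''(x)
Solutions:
 f(x) = C1 + Integral(C2*airyai(2^(1/3)*x) + C3*airybi(2^(1/3)*x), x)


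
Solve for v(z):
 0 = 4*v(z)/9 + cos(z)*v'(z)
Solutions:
 v(z) = C1*(sin(z) - 1)^(2/9)/(sin(z) + 1)^(2/9)


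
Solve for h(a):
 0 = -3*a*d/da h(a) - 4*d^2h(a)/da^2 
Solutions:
 h(a) = C1 + C2*erf(sqrt(6)*a/4)


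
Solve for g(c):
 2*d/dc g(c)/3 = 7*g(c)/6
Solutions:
 g(c) = C1*exp(7*c/4)


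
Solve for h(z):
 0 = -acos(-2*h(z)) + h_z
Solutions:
 Integral(1/acos(-2*_y), (_y, h(z))) = C1 + z


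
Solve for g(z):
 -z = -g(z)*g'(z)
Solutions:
 g(z) = -sqrt(C1 + z^2)
 g(z) = sqrt(C1 + z^2)


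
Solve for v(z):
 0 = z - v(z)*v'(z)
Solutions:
 v(z) = -sqrt(C1 + z^2)
 v(z) = sqrt(C1 + z^2)


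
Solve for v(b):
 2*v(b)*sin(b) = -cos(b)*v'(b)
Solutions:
 v(b) = C1*cos(b)^2


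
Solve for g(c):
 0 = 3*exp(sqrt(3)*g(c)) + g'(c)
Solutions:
 g(c) = sqrt(3)*(2*log(1/(C1 + 3*c)) - log(3))/6


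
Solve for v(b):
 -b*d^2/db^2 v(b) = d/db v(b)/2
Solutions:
 v(b) = C1 + C2*sqrt(b)


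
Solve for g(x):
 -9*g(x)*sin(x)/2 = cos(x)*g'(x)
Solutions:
 g(x) = C1*cos(x)^(9/2)


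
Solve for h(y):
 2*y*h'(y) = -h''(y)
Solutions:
 h(y) = C1 + C2*erf(y)


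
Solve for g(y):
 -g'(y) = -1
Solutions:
 g(y) = C1 + y


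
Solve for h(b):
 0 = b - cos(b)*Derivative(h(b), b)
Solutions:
 h(b) = C1 + Integral(b/cos(b), b)


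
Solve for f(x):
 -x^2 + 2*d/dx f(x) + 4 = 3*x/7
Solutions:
 f(x) = C1 + x^3/6 + 3*x^2/28 - 2*x


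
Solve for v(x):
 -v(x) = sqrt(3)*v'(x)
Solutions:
 v(x) = C1*exp(-sqrt(3)*x/3)


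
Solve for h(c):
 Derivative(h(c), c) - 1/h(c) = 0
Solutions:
 h(c) = -sqrt(C1 + 2*c)
 h(c) = sqrt(C1 + 2*c)


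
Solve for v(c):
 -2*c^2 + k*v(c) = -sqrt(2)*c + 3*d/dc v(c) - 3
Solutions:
 v(c) = C1*exp(c*k/3) + 2*c^2/k - sqrt(2)*c/k + 12*c/k^2 - 3/k - 3*sqrt(2)/k^2 + 36/k^3


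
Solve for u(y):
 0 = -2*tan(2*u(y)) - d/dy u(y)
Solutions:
 u(y) = -asin(C1*exp(-4*y))/2 + pi/2
 u(y) = asin(C1*exp(-4*y))/2


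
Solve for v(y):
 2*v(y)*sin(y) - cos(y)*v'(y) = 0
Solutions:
 v(y) = C1/cos(y)^2


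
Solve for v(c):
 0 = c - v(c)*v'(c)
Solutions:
 v(c) = -sqrt(C1 + c^2)
 v(c) = sqrt(C1 + c^2)


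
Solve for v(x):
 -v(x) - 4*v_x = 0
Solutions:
 v(x) = C1*exp(-x/4)


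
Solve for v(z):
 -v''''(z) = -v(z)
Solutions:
 v(z) = C1*exp(-z) + C2*exp(z) + C3*sin(z) + C4*cos(z)


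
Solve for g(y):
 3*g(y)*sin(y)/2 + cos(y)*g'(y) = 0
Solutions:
 g(y) = C1*cos(y)^(3/2)


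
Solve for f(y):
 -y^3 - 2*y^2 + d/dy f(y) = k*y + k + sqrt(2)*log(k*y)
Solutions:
 f(y) = C1 + k*y^2/2 + y^4/4 + 2*y^3/3 + y*(k - sqrt(2)) + sqrt(2)*y*log(k*y)


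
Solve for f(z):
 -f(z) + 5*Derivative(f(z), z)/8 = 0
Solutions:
 f(z) = C1*exp(8*z/5)


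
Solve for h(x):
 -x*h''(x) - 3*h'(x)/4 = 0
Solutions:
 h(x) = C1 + C2*x^(1/4)


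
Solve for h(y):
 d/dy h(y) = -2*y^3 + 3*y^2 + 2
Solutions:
 h(y) = C1 - y^4/2 + y^3 + 2*y


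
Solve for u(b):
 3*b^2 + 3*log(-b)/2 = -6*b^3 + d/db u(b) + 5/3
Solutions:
 u(b) = C1 + 3*b^4/2 + b^3 + 3*b*log(-b)/2 - 19*b/6


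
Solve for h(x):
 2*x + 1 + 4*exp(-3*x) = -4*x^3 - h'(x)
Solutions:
 h(x) = C1 - x^4 - x^2 - x + 4*exp(-3*x)/3


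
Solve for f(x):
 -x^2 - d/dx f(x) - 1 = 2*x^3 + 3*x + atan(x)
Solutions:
 f(x) = C1 - x^4/2 - x^3/3 - 3*x^2/2 - x*atan(x) - x + log(x^2 + 1)/2


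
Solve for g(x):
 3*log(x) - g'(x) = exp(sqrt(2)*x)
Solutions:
 g(x) = C1 + 3*x*log(x) - 3*x - sqrt(2)*exp(sqrt(2)*x)/2


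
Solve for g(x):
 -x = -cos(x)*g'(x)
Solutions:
 g(x) = C1 + Integral(x/cos(x), x)


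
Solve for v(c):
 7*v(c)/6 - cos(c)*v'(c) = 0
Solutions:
 v(c) = C1*(sin(c) + 1)^(7/12)/(sin(c) - 1)^(7/12)


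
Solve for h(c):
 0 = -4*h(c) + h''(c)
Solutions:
 h(c) = C1*exp(-2*c) + C2*exp(2*c)


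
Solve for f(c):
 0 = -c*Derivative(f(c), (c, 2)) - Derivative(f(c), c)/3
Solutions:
 f(c) = C1 + C2*c^(2/3)


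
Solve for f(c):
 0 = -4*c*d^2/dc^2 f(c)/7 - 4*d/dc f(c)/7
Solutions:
 f(c) = C1 + C2*log(c)


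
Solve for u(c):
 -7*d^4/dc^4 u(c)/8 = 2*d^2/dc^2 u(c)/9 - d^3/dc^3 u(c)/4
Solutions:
 u(c) = C1 + C2*c + (C3*sin(sqrt(103)*c/21) + C4*cos(sqrt(103)*c/21))*exp(c/7)


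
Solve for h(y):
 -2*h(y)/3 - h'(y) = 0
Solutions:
 h(y) = C1*exp(-2*y/3)


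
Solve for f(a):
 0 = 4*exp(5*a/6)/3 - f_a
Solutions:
 f(a) = C1 + 8*exp(5*a/6)/5


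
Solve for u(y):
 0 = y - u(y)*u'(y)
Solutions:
 u(y) = -sqrt(C1 + y^2)
 u(y) = sqrt(C1 + y^2)


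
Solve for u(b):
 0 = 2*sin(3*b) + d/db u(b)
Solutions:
 u(b) = C1 + 2*cos(3*b)/3


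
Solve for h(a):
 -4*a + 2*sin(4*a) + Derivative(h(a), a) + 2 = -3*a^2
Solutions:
 h(a) = C1 - a^3 + 2*a^2 - 2*a + cos(4*a)/2


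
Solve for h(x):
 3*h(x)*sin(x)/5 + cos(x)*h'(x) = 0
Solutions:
 h(x) = C1*cos(x)^(3/5)


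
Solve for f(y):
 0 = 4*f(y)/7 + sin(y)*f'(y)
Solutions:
 f(y) = C1*(cos(y) + 1)^(2/7)/(cos(y) - 1)^(2/7)


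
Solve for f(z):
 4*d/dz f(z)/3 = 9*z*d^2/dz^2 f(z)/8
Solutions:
 f(z) = C1 + C2*z^(59/27)


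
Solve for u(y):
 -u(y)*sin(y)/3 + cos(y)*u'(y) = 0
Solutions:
 u(y) = C1/cos(y)^(1/3)


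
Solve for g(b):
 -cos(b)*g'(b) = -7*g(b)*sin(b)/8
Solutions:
 g(b) = C1/cos(b)^(7/8)


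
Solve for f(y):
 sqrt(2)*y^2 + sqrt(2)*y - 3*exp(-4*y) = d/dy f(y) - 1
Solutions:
 f(y) = C1 + sqrt(2)*y^3/3 + sqrt(2)*y^2/2 + y + 3*exp(-4*y)/4


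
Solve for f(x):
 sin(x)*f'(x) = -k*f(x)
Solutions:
 f(x) = C1*exp(k*(-log(cos(x) - 1) + log(cos(x) + 1))/2)


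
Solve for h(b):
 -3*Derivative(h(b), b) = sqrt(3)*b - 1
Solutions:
 h(b) = C1 - sqrt(3)*b^2/6 + b/3


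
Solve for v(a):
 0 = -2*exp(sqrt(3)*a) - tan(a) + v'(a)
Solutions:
 v(a) = C1 + 2*sqrt(3)*exp(sqrt(3)*a)/3 - log(cos(a))


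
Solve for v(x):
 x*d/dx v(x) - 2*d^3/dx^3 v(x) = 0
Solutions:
 v(x) = C1 + Integral(C2*airyai(2^(2/3)*x/2) + C3*airybi(2^(2/3)*x/2), x)


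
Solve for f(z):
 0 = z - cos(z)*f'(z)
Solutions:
 f(z) = C1 + Integral(z/cos(z), z)


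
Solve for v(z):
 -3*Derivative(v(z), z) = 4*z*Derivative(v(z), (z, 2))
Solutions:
 v(z) = C1 + C2*z^(1/4)


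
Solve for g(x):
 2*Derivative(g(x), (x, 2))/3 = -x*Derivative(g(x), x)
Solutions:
 g(x) = C1 + C2*erf(sqrt(3)*x/2)


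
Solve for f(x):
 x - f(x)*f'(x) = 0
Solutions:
 f(x) = -sqrt(C1 + x^2)
 f(x) = sqrt(C1 + x^2)


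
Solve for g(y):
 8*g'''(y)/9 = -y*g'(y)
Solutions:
 g(y) = C1 + Integral(C2*airyai(-3^(2/3)*y/2) + C3*airybi(-3^(2/3)*y/2), y)


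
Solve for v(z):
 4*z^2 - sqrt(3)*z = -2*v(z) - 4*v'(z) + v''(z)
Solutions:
 v(z) = C1*exp(z*(2 - sqrt(6))) + C2*exp(z*(2 + sqrt(6))) - 2*z^2 + sqrt(3)*z/2 + 8*z - 18 - sqrt(3)


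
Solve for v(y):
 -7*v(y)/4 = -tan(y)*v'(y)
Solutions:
 v(y) = C1*sin(y)^(7/4)


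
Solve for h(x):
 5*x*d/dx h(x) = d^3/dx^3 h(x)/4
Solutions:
 h(x) = C1 + Integral(C2*airyai(20^(1/3)*x) + C3*airybi(20^(1/3)*x), x)


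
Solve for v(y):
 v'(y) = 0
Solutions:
 v(y) = C1


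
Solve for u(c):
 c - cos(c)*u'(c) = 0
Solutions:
 u(c) = C1 + Integral(c/cos(c), c)


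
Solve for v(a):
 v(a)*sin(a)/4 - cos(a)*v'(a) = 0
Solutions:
 v(a) = C1/cos(a)^(1/4)


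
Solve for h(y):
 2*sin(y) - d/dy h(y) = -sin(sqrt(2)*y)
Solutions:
 h(y) = C1 - 2*cos(y) - sqrt(2)*cos(sqrt(2)*y)/2


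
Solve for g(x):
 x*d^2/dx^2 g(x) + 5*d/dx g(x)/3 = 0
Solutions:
 g(x) = C1 + C2/x^(2/3)


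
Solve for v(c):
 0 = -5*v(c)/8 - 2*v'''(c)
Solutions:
 v(c) = C3*exp(-2^(2/3)*5^(1/3)*c/4) + (C1*sin(2^(2/3)*sqrt(3)*5^(1/3)*c/8) + C2*cos(2^(2/3)*sqrt(3)*5^(1/3)*c/8))*exp(2^(2/3)*5^(1/3)*c/8)


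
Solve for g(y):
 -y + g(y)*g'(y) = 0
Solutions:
 g(y) = -sqrt(C1 + y^2)
 g(y) = sqrt(C1 + y^2)


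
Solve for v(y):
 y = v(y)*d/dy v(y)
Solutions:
 v(y) = -sqrt(C1 + y^2)
 v(y) = sqrt(C1 + y^2)


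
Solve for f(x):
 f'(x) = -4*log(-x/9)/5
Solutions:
 f(x) = C1 - 4*x*log(-x)/5 + 4*x*(1 + 2*log(3))/5


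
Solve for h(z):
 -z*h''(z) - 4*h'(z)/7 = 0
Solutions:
 h(z) = C1 + C2*z^(3/7)


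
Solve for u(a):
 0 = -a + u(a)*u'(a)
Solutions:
 u(a) = -sqrt(C1 + a^2)
 u(a) = sqrt(C1 + a^2)


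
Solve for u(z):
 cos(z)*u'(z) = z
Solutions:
 u(z) = C1 + Integral(z/cos(z), z)


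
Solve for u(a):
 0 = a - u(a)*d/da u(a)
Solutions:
 u(a) = -sqrt(C1 + a^2)
 u(a) = sqrt(C1 + a^2)


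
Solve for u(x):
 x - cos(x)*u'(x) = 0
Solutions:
 u(x) = C1 + Integral(x/cos(x), x)


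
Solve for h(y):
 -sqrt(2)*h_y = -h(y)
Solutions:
 h(y) = C1*exp(sqrt(2)*y/2)


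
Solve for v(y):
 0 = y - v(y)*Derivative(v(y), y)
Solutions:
 v(y) = -sqrt(C1 + y^2)
 v(y) = sqrt(C1 + y^2)


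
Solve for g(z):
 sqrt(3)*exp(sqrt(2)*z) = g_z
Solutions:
 g(z) = C1 + sqrt(6)*exp(sqrt(2)*z)/2


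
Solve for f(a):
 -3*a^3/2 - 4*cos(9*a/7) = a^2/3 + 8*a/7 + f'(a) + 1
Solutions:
 f(a) = C1 - 3*a^4/8 - a^3/9 - 4*a^2/7 - a - 28*sin(9*a/7)/9


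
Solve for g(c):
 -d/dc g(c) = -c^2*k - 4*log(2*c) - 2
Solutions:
 g(c) = C1 + c^3*k/3 + 4*c*log(c) - 2*c + c*log(16)


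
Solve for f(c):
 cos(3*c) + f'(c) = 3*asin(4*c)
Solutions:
 f(c) = C1 + 3*c*asin(4*c) + 3*sqrt(1 - 16*c^2)/4 - sin(3*c)/3


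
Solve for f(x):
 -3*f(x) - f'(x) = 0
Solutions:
 f(x) = C1*exp(-3*x)


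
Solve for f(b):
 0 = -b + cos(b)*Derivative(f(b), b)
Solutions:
 f(b) = C1 + Integral(b/cos(b), b)


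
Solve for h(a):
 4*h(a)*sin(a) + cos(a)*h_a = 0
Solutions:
 h(a) = C1*cos(a)^4


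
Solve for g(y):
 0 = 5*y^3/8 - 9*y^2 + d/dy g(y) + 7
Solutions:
 g(y) = C1 - 5*y^4/32 + 3*y^3 - 7*y


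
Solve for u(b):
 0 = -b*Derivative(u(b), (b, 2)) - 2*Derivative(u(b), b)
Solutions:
 u(b) = C1 + C2/b


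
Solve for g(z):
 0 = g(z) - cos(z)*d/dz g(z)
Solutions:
 g(z) = C1*sqrt(sin(z) + 1)/sqrt(sin(z) - 1)


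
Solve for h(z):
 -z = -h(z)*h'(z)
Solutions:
 h(z) = -sqrt(C1 + z^2)
 h(z) = sqrt(C1 + z^2)


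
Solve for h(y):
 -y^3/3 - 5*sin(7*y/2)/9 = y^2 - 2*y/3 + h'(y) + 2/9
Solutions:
 h(y) = C1 - y^4/12 - y^3/3 + y^2/3 - 2*y/9 + 10*cos(7*y/2)/63


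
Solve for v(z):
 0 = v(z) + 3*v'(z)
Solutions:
 v(z) = C1*exp(-z/3)


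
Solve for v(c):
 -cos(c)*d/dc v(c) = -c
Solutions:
 v(c) = C1 + Integral(c/cos(c), c)


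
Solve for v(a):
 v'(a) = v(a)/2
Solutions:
 v(a) = C1*exp(a/2)


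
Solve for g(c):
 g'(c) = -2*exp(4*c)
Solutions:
 g(c) = C1 - exp(4*c)/2


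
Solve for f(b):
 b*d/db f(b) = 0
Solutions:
 f(b) = C1


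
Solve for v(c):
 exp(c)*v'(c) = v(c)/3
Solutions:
 v(c) = C1*exp(-exp(-c)/3)


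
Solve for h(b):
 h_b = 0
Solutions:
 h(b) = C1


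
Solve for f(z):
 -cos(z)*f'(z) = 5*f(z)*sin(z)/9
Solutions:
 f(z) = C1*cos(z)^(5/9)


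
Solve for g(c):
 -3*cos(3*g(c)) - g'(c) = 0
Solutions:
 g(c) = -asin((C1 + exp(18*c))/(C1 - exp(18*c)))/3 + pi/3
 g(c) = asin((C1 + exp(18*c))/(C1 - exp(18*c)))/3


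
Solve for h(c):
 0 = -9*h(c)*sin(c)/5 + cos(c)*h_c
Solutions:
 h(c) = C1/cos(c)^(9/5)


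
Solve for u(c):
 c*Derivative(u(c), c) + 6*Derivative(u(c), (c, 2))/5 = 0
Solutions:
 u(c) = C1 + C2*erf(sqrt(15)*c/6)


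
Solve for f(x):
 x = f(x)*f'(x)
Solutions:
 f(x) = -sqrt(C1 + x^2)
 f(x) = sqrt(C1 + x^2)


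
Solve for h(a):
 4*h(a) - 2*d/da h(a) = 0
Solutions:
 h(a) = C1*exp(2*a)


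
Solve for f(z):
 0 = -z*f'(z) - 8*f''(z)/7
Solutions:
 f(z) = C1 + C2*erf(sqrt(7)*z/4)


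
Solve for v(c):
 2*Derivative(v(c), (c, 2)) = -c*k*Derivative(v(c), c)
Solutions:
 v(c) = Piecewise((-sqrt(pi)*C1*erf(c*sqrt(k)/2)/sqrt(k) - C2, (k > 0) | (k < 0)), (-C1*c - C2, True))


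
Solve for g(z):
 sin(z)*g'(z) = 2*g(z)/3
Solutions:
 g(z) = C1*(cos(z) - 1)^(1/3)/(cos(z) + 1)^(1/3)


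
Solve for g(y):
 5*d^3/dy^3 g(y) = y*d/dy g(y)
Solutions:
 g(y) = C1 + Integral(C2*airyai(5^(2/3)*y/5) + C3*airybi(5^(2/3)*y/5), y)


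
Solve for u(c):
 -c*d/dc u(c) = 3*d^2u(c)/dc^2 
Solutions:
 u(c) = C1 + C2*erf(sqrt(6)*c/6)


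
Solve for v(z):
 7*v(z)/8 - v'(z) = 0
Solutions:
 v(z) = C1*exp(7*z/8)


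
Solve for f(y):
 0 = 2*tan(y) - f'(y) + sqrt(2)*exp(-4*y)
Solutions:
 f(y) = C1 + log(tan(y)^2 + 1) - sqrt(2)*exp(-4*y)/4


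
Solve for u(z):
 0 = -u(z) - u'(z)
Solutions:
 u(z) = C1*exp(-z)


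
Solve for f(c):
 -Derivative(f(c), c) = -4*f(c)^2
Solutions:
 f(c) = -1/(C1 + 4*c)


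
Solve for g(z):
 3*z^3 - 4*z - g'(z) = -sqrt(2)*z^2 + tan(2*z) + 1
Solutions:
 g(z) = C1 + 3*z^4/4 + sqrt(2)*z^3/3 - 2*z^2 - z + log(cos(2*z))/2


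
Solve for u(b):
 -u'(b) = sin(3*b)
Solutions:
 u(b) = C1 + cos(3*b)/3


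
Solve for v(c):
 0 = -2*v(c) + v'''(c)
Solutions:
 v(c) = C3*exp(2^(1/3)*c) + (C1*sin(2^(1/3)*sqrt(3)*c/2) + C2*cos(2^(1/3)*sqrt(3)*c/2))*exp(-2^(1/3)*c/2)


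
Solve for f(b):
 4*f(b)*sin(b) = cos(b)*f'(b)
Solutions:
 f(b) = C1/cos(b)^4


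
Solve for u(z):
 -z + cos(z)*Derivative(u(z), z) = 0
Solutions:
 u(z) = C1 + Integral(z/cos(z), z)


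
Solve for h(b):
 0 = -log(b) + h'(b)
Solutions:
 h(b) = C1 + b*log(b) - b


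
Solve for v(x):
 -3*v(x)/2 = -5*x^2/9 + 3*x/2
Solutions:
 v(x) = x*(10*x - 27)/27


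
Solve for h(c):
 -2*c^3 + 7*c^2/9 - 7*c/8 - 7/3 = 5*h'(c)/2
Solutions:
 h(c) = C1 - c^4/5 + 14*c^3/135 - 7*c^2/40 - 14*c/15


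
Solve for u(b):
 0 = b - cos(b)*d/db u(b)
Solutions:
 u(b) = C1 + Integral(b/cos(b), b)


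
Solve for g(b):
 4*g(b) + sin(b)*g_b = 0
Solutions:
 g(b) = C1*(cos(b)^2 + 2*cos(b) + 1)/(cos(b)^2 - 2*cos(b) + 1)


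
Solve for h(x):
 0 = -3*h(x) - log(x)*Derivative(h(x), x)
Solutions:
 h(x) = C1*exp(-3*li(x))


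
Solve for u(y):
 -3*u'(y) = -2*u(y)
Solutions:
 u(y) = C1*exp(2*y/3)


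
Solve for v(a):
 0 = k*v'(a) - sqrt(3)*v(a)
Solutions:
 v(a) = C1*exp(sqrt(3)*a/k)


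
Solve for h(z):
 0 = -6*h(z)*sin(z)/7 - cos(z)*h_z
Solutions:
 h(z) = C1*cos(z)^(6/7)


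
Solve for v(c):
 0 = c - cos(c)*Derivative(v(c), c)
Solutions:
 v(c) = C1 + Integral(c/cos(c), c)


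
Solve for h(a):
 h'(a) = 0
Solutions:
 h(a) = C1


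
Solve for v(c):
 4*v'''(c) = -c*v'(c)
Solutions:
 v(c) = C1 + Integral(C2*airyai(-2^(1/3)*c/2) + C3*airybi(-2^(1/3)*c/2), c)


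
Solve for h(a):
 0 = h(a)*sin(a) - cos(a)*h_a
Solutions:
 h(a) = C1/cos(a)


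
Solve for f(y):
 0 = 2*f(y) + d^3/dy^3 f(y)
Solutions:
 f(y) = C3*exp(-2^(1/3)*y) + (C1*sin(2^(1/3)*sqrt(3)*y/2) + C2*cos(2^(1/3)*sqrt(3)*y/2))*exp(2^(1/3)*y/2)


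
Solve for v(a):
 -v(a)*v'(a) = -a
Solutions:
 v(a) = -sqrt(C1 + a^2)
 v(a) = sqrt(C1 + a^2)


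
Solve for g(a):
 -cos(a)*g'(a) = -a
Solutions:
 g(a) = C1 + Integral(a/cos(a), a)


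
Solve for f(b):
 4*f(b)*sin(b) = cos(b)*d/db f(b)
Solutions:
 f(b) = C1/cos(b)^4


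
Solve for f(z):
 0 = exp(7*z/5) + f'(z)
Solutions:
 f(z) = C1 - 5*exp(7*z/5)/7


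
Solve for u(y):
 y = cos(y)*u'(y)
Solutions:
 u(y) = C1 + Integral(y/cos(y), y)


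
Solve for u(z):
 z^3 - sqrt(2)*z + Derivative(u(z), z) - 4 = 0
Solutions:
 u(z) = C1 - z^4/4 + sqrt(2)*z^2/2 + 4*z


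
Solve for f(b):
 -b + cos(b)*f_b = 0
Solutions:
 f(b) = C1 + Integral(b/cos(b), b)


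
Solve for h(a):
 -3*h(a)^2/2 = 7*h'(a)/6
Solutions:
 h(a) = 7/(C1 + 9*a)


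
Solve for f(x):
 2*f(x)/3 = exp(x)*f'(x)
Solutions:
 f(x) = C1*exp(-2*exp(-x)/3)


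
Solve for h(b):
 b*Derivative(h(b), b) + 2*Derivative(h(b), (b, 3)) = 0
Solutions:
 h(b) = C1 + Integral(C2*airyai(-2^(2/3)*b/2) + C3*airybi(-2^(2/3)*b/2), b)


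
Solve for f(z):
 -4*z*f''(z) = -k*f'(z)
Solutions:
 f(z) = C1 + z^(re(k)/4 + 1)*(C2*sin(log(z)*Abs(im(k))/4) + C3*cos(log(z)*im(k)/4))


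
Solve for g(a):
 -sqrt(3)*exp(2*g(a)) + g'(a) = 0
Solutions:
 g(a) = log(-sqrt(-1/(C1 + sqrt(3)*a))) - log(2)/2
 g(a) = log(-1/(C1 + sqrt(3)*a))/2 - log(2)/2


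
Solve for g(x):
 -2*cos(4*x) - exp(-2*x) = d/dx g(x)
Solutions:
 g(x) = C1 - sin(4*x)/2 + exp(-2*x)/2


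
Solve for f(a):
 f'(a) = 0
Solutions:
 f(a) = C1


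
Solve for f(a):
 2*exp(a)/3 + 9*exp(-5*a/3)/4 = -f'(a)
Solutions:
 f(a) = C1 - 2*exp(a)/3 + 27*exp(-5*a/3)/20


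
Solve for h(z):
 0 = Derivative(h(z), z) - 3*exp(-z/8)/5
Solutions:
 h(z) = C1 - 24*exp(-z/8)/5


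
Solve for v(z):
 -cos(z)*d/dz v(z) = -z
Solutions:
 v(z) = C1 + Integral(z/cos(z), z)


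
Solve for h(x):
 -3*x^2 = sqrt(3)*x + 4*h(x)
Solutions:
 h(x) = x*(-3*x - sqrt(3))/4


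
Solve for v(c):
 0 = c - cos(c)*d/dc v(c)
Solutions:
 v(c) = C1 + Integral(c/cos(c), c)


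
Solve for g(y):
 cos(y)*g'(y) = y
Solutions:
 g(y) = C1 + Integral(y/cos(y), y)


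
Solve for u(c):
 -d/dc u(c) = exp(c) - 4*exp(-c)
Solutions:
 u(c) = C1 - exp(c) - 4*exp(-c)


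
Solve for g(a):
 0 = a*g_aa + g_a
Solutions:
 g(a) = C1 + C2*log(a)


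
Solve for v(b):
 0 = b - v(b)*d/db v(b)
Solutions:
 v(b) = -sqrt(C1 + b^2)
 v(b) = sqrt(C1 + b^2)


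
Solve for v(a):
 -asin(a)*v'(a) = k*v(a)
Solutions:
 v(a) = C1*exp(-k*Integral(1/asin(a), a))


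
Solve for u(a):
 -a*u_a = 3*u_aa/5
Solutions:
 u(a) = C1 + C2*erf(sqrt(30)*a/6)


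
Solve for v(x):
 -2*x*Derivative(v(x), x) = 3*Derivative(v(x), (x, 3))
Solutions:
 v(x) = C1 + Integral(C2*airyai(-2^(1/3)*3^(2/3)*x/3) + C3*airybi(-2^(1/3)*3^(2/3)*x/3), x)


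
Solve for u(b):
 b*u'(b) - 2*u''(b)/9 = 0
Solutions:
 u(b) = C1 + C2*erfi(3*b/2)


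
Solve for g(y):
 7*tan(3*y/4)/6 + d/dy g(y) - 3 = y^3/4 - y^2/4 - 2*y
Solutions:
 g(y) = C1 + y^4/16 - y^3/12 - y^2 + 3*y + 14*log(cos(3*y/4))/9


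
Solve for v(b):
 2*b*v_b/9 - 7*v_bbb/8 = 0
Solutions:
 v(b) = C1 + Integral(C2*airyai(2*294^(1/3)*b/21) + C3*airybi(2*294^(1/3)*b/21), b)


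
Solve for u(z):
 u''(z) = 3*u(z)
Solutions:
 u(z) = C1*exp(-sqrt(3)*z) + C2*exp(sqrt(3)*z)


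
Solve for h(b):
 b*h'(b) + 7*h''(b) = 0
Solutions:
 h(b) = C1 + C2*erf(sqrt(14)*b/14)


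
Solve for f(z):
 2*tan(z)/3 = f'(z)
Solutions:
 f(z) = C1 - 2*log(cos(z))/3


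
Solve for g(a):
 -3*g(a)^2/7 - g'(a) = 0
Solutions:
 g(a) = 7/(C1 + 3*a)


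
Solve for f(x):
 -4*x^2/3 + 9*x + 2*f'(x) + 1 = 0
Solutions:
 f(x) = C1 + 2*x^3/9 - 9*x^2/4 - x/2


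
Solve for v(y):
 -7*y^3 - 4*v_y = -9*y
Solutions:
 v(y) = C1 - 7*y^4/16 + 9*y^2/8


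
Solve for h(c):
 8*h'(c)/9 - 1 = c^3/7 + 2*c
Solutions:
 h(c) = C1 + 9*c^4/224 + 9*c^2/8 + 9*c/8


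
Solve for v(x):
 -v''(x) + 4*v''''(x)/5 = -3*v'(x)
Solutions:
 v(x) = C1 + C2*exp(15^(1/3)*x*(15^(1/3)/(sqrt(714) + 27)^(1/3) + (sqrt(714) + 27)^(1/3))/12)*sin(3^(1/6)*5^(1/3)*x*(-3^(2/3)*(sqrt(714) + 27)^(1/3) + 3*5^(1/3)/(sqrt(714) + 27)^(1/3))/12) + C3*exp(15^(1/3)*x*(15^(1/3)/(sqrt(714) + 27)^(1/3) + (sqrt(714) + 27)^(1/3))/12)*cos(3^(1/6)*5^(1/3)*x*(-3^(2/3)*(sqrt(714) + 27)^(1/3) + 3*5^(1/3)/(sqrt(714) + 27)^(1/3))/12) + C4*exp(-15^(1/3)*x*(15^(1/3)/(sqrt(714) + 27)^(1/3) + (sqrt(714) + 27)^(1/3))/6)


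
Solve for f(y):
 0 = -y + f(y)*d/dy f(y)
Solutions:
 f(y) = -sqrt(C1 + y^2)
 f(y) = sqrt(C1 + y^2)


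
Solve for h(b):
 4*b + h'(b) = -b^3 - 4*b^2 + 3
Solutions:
 h(b) = C1 - b^4/4 - 4*b^3/3 - 2*b^2 + 3*b


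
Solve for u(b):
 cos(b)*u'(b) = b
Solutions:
 u(b) = C1 + Integral(b/cos(b), b)


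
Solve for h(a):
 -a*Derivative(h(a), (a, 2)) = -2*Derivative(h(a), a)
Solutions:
 h(a) = C1 + C2*a^3


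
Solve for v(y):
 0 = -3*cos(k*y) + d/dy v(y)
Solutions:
 v(y) = C1 + 3*sin(k*y)/k


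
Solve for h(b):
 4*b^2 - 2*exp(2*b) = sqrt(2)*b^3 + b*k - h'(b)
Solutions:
 h(b) = C1 + sqrt(2)*b^4/4 - 4*b^3/3 + b^2*k/2 + exp(2*b)


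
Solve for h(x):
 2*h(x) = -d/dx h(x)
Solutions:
 h(x) = C1*exp(-2*x)


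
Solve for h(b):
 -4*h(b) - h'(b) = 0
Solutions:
 h(b) = C1*exp(-4*b)


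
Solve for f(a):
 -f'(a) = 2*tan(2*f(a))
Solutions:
 f(a) = -asin(C1*exp(-4*a))/2 + pi/2
 f(a) = asin(C1*exp(-4*a))/2


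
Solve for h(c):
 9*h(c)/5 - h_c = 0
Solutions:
 h(c) = C1*exp(9*c/5)


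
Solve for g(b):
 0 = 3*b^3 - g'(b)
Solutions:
 g(b) = C1 + 3*b^4/4


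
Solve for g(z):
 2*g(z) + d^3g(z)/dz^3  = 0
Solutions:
 g(z) = C3*exp(-2^(1/3)*z) + (C1*sin(2^(1/3)*sqrt(3)*z/2) + C2*cos(2^(1/3)*sqrt(3)*z/2))*exp(2^(1/3)*z/2)


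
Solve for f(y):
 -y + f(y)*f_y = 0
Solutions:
 f(y) = -sqrt(C1 + y^2)
 f(y) = sqrt(C1 + y^2)


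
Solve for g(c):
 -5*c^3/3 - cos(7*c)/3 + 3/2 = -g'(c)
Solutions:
 g(c) = C1 + 5*c^4/12 - 3*c/2 + sin(7*c)/21


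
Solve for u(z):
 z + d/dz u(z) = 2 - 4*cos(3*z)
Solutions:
 u(z) = C1 - z^2/2 + 2*z - 4*sin(3*z)/3


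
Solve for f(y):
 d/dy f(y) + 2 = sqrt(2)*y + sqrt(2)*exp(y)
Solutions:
 f(y) = C1 + sqrt(2)*y^2/2 - 2*y + sqrt(2)*exp(y)


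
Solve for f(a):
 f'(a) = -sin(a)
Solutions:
 f(a) = C1 + cos(a)


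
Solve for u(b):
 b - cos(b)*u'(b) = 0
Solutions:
 u(b) = C1 + Integral(b/cos(b), b)


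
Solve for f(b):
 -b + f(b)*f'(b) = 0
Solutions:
 f(b) = -sqrt(C1 + b^2)
 f(b) = sqrt(C1 + b^2)


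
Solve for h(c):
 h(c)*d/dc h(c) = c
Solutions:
 h(c) = -sqrt(C1 + c^2)
 h(c) = sqrt(C1 + c^2)


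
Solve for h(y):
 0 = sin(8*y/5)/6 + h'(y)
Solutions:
 h(y) = C1 + 5*cos(8*y/5)/48


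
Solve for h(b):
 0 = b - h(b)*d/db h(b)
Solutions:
 h(b) = -sqrt(C1 + b^2)
 h(b) = sqrt(C1 + b^2)


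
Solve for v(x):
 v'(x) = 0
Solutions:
 v(x) = C1


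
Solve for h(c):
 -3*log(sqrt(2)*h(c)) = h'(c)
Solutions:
 2*Integral(1/(2*log(_y) + log(2)), (_y, h(c)))/3 = C1 - c


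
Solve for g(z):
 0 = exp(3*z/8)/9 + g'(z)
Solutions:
 g(z) = C1 - 8*exp(3*z/8)/27


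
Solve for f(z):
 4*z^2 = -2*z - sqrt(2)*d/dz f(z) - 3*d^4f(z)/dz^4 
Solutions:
 f(z) = C1 + C4*exp(-2^(1/6)*3^(2/3)*z/3) - 2*sqrt(2)*z^3/3 - sqrt(2)*z^2/2 + (C2*sin(6^(1/6)*z/2) + C3*cos(6^(1/6)*z/2))*exp(2^(1/6)*3^(2/3)*z/6)


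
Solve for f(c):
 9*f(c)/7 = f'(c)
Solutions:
 f(c) = C1*exp(9*c/7)


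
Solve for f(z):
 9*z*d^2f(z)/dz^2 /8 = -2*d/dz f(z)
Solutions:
 f(z) = C1 + C2/z^(7/9)


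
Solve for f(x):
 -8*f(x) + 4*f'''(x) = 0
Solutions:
 f(x) = C3*exp(2^(1/3)*x) + (C1*sin(2^(1/3)*sqrt(3)*x/2) + C2*cos(2^(1/3)*sqrt(3)*x/2))*exp(-2^(1/3)*x/2)


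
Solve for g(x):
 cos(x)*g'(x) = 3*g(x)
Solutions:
 g(x) = C1*(sin(x) + 1)^(3/2)/(sin(x) - 1)^(3/2)


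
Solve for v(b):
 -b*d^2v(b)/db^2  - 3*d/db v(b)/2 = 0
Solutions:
 v(b) = C1 + C2/sqrt(b)


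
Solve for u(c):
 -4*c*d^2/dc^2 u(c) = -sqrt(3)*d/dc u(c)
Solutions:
 u(c) = C1 + C2*c^(sqrt(3)/4 + 1)


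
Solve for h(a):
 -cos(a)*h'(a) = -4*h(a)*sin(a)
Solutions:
 h(a) = C1/cos(a)^4


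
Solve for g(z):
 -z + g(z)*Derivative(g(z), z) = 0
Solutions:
 g(z) = -sqrt(C1 + z^2)
 g(z) = sqrt(C1 + z^2)


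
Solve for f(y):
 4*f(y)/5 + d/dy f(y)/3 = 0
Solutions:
 f(y) = C1*exp(-12*y/5)


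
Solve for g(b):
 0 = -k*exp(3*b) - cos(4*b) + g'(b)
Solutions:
 g(b) = C1 + k*exp(3*b)/3 + sin(4*b)/4


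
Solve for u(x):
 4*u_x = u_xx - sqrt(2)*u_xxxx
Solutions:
 u(x) = C1 + C2*exp(3^(1/3)*x*(sqrt(2)*3^(1/3)/(sqrt(3)*sqrt(216 - sqrt(2))/2 + 9*sqrt(2))^(1/3) + 2*(sqrt(3)*sqrt(216 - sqrt(2))/2 + 9*sqrt(2))^(1/3))/12)*sin(x*(-3*sqrt(6)/(3*sqrt(3)*sqrt(216 - sqrt(2))/2 + 27*sqrt(2))^(1/3) + 2*sqrt(3)*(3*sqrt(3)*sqrt(216 - sqrt(2))/2 + 27*sqrt(2))^(1/3))/12) + C3*exp(3^(1/3)*x*(sqrt(2)*3^(1/3)/(sqrt(3)*sqrt(216 - sqrt(2))/2 + 9*sqrt(2))^(1/3) + 2*(sqrt(3)*sqrt(216 - sqrt(2))/2 + 9*sqrt(2))^(1/3))/12)*cos(x*(-3*sqrt(6)/(3*sqrt(3)*sqrt(216 - sqrt(2))/2 + 27*sqrt(2))^(1/3) + 2*sqrt(3)*(3*sqrt(3)*sqrt(216 - sqrt(2))/2 + 27*sqrt(2))^(1/3))/12) + C4*exp(-3^(1/3)*x*(sqrt(2)*3^(1/3)/(sqrt(3)*sqrt(216 - sqrt(2))/2 + 9*sqrt(2))^(1/3) + 2*(sqrt(3)*sqrt(216 - sqrt(2))/2 + 9*sqrt(2))^(1/3))/6)
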